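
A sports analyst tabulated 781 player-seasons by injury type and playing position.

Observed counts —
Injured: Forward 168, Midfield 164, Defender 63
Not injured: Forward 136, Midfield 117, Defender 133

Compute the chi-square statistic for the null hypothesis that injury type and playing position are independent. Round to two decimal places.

36.13

Row totals: 395, 386. Column totals: 304, 281, 196. Grand total N = 781.
Expected counts (row total × column total / N):
  Injured, Forward: 395×304/781 = 153.752
  Injured, Midfield: 395×281/781 = 142.119
  Injured, Defender: 395×196/781 = 99.129
  Not injured, Forward: 386×304/781 = 150.248
  Not injured, Midfield: 386×281/781 = 138.881
  Not injured, Defender: 386×196/781 = 96.871
Contributions (O − E)²/E:
  (168 − 153.752)²/153.752 = 1.3203
  (164 − 142.119)²/142.119 = 3.3689
  (63 − 99.129)²/99.129 = 13.1677
  (136 − 150.248)²/150.248 = 1.3511
  (117 − 138.881)²/138.881 = 3.4474
  (133 − 96.871)²/96.871 = 13.4747
χ² = 1.3203 + 3.3689 + 13.1677 + 1.3511 + 3.4474 + 13.4747 = 36.13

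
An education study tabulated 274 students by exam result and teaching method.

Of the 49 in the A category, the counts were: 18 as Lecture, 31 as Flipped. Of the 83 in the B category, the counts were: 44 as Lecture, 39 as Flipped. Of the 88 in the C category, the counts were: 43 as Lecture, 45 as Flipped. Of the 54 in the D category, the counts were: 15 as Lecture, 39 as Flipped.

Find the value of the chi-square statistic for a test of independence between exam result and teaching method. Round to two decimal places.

10.40

Row totals: 49, 83, 88, 54. Column totals: 120, 154. Grand total N = 274.
Expected counts (row total × column total / N):
  A, Lecture: 49×120/274 = 21.460
  A, Flipped: 49×154/274 = 27.540
  B, Lecture: 83×120/274 = 36.350
  B, Flipped: 83×154/274 = 46.650
  C, Lecture: 88×120/274 = 38.540
  C, Flipped: 88×154/274 = 49.460
  D, Lecture: 54×120/274 = 23.650
  D, Flipped: 54×154/274 = 30.350
Contributions (O − E)²/E:
  (18 − 21.460)²/21.460 = 0.5579
  (31 − 27.540)²/27.540 = 0.4347
  (44 − 36.350)²/36.350 = 1.6100
  (39 − 46.650)²/46.650 = 1.2545
  (43 − 38.540)²/38.540 = 0.5161
  (45 − 49.460)²/49.460 = 0.4022
  (15 − 23.650)²/23.650 = 3.1637
  (39 − 30.350)²/30.350 = 2.4653
χ² = 0.5579 + 0.4347 + 1.6100 + 1.2545 + 0.5161 + 0.4022 + 3.1637 + 2.4653 = 10.40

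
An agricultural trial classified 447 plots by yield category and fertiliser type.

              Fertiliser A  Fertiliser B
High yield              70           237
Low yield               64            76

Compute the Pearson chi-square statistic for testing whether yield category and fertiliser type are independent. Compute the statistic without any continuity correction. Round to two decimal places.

Row totals: 307, 140. Column totals: 134, 313. Grand total N = 447.
Expected counts (row total × column total / N):
  High yield, Fertiliser A: 307×134/447 = 92.0313
  High yield, Fertiliser B: 307×313/447 = 214.9687
  Low yield, Fertiliser A: 140×134/447 = 41.9687
  Low yield, Fertiliser B: 140×313/447 = 98.0313
Contributions (O − E)²/E:
  (70 − 92.0313)²/92.0313 = 5.2741
  (237 − 214.9687)²/214.9687 = 2.2579
  (64 − 41.9687)²/41.9687 = 11.5652
  (76 − 98.0313)²/98.0313 = 4.9513
χ² = 5.2741 + 2.2579 + 11.5652 + 4.9513 = 24.05

24.05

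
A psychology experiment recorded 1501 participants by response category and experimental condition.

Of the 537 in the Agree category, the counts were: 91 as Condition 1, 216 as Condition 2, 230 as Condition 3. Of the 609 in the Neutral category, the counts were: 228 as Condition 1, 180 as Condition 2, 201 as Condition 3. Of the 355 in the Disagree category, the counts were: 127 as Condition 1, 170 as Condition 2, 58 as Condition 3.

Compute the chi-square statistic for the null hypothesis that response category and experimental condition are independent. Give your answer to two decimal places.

Row totals: 537, 609, 355. Column totals: 446, 566, 489. Grand total N = 1501.
Expected counts (row total × column total / N):
  Agree, Condition 1: 537×446/1501 = 159.562
  Agree, Condition 2: 537×566/1501 = 202.493
  Agree, Condition 3: 537×489/1501 = 174.945
  Neutral, Condition 1: 609×446/1501 = 180.955
  Neutral, Condition 2: 609×566/1501 = 229.643
  Neutral, Condition 3: 609×489/1501 = 198.402
  Disagree, Condition 1: 355×446/1501 = 105.483
  Disagree, Condition 2: 355×566/1501 = 133.864
  Disagree, Condition 3: 355×489/1501 = 115.653
Contributions (O − E)²/E:
  (91 − 159.562)²/159.562 = 29.4603
  (216 − 202.493)²/202.493 = 0.9010
  (230 − 174.945)²/174.945 = 17.3257
  (228 − 180.955)²/180.955 = 12.2308
  (180 − 229.643)²/229.643 = 10.7316
  (201 − 198.402)²/198.402 = 0.0340
  (127 − 105.483)²/105.483 = 4.3892
  (170 − 133.864)²/133.864 = 9.7548
  (58 − 115.653)²/115.653 = 28.7400
χ² = 29.4603 + 0.9010 + 17.3257 + 12.2308 + 10.7316 + 0.0340 + 4.3892 + 9.7548 + 28.7400 = 113.57

113.57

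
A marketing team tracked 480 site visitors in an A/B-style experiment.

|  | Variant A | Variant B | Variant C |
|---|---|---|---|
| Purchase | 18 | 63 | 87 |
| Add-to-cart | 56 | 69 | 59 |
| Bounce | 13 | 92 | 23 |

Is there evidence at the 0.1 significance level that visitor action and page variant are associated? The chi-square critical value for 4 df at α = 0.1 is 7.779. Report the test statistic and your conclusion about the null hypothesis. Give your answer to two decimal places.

73.16; reject H₀

Row totals: 168, 184, 128. Column totals: 87, 224, 169. Grand total N = 480.
Expected counts (row total × column total / N):
  Purchase, Variant A: 168×87/480 = 30.4500
  Purchase, Variant B: 168×224/480 = 78.4000
  Purchase, Variant C: 168×169/480 = 59.1500
  Add-to-cart, Variant A: 184×87/480 = 33.3500
  Add-to-cart, Variant B: 184×224/480 = 85.8667
  Add-to-cart, Variant C: 184×169/480 = 64.7833
  Bounce, Variant A: 128×87/480 = 23.2000
  Bounce, Variant B: 128×224/480 = 59.7333
  Bounce, Variant C: 128×169/480 = 45.0667
Contributions (O − E)²/E:
  (18 − 30.4500)²/30.4500 = 5.0904
  (63 − 78.4000)²/78.4000 = 3.0250
  (87 − 59.1500)²/59.1500 = 13.1128
  (56 − 33.3500)²/33.3500 = 15.3830
  (69 − 85.8667)²/85.8667 = 3.3131
  (59 − 64.7833)²/64.7833 = 0.5163
  (13 − 23.2000)²/23.2000 = 4.4845
  (92 − 59.7333)²/59.7333 = 17.4298
  (23 − 45.0667)²/45.0667 = 10.8049
χ² = 5.0904 + 3.0250 + 13.1128 + 15.3830 + 3.3131 + 0.5163 + 4.4845 + 17.4298 + 10.8049 = 73.16
df = (3−1)(3−1) = 4. Since 73.16 > 7.779, reject the null hypothesis of independence at α = 0.1.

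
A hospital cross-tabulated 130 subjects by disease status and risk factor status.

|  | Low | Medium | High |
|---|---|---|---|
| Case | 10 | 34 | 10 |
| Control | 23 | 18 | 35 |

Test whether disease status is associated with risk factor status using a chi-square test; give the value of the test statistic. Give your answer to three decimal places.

20.806

Row totals: 54, 76. Column totals: 33, 52, 45. Grand total N = 130.
Expected counts (row total × column total / N):
  Case, Low: 54×33/130 = 13.7077
  Case, Medium: 54×52/130 = 21.6000
  Case, High: 54×45/130 = 18.6923
  Control, Low: 76×33/130 = 19.2923
  Control, Medium: 76×52/130 = 30.4000
  Control, High: 76×45/130 = 26.3077
Contributions (O − E)²/E:
  (10 − 13.7077)²/13.7077 = 1.0029
  (34 − 21.6000)²/21.6000 = 7.1185
  (10 − 18.6923)²/18.6923 = 4.0421
  (23 − 19.2923)²/19.2923 = 0.7126
  (18 − 30.4000)²/30.4000 = 5.0579
  (35 − 26.3077)²/26.3077 = 2.8720
χ² = 1.0029 + 7.1185 + 4.0421 + 0.7126 + 5.0579 + 2.8720 = 20.806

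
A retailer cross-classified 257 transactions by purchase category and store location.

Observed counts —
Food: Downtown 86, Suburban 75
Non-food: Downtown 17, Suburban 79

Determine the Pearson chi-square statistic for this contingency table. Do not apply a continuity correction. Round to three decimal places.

31.930

Row totals: 161, 96. Column totals: 103, 154. Grand total N = 257.
Expected counts (row total × column total / N):
  Food, Downtown: 161×103/257 = 64.5253
  Food, Suburban: 161×154/257 = 96.4747
  Non-food, Downtown: 96×103/257 = 38.4747
  Non-food, Suburban: 96×154/257 = 57.5253
Contributions (O − E)²/E:
  (86 − 64.5253)²/64.5253 = 7.1470
  (75 − 96.4747)²/96.4747 = 4.7801
  (17 − 38.4747)²/38.4747 = 11.9861
  (79 − 57.5253)²/57.5253 = 8.0167
χ² = 7.1470 + 4.7801 + 11.9861 + 8.0167 = 31.930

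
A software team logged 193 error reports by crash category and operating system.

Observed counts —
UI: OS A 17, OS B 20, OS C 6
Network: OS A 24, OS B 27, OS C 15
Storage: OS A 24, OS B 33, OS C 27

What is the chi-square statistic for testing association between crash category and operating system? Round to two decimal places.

Row totals: 43, 66, 84. Column totals: 65, 80, 48. Grand total N = 193.
Expected counts (row total × column total / N):
  UI, OS A: 43×65/193 = 14.4819
  UI, OS B: 43×80/193 = 17.8238
  UI, OS C: 43×48/193 = 10.6943
  Network, OS A: 66×65/193 = 22.2280
  Network, OS B: 66×80/193 = 27.3575
  Network, OS C: 66×48/193 = 16.4145
  Storage, OS A: 84×65/193 = 28.2902
  Storage, OS B: 84×80/193 = 34.8187
  Storage, OS C: 84×48/193 = 20.8912
Contributions (O − E)²/E:
  (17 − 14.4819)²/14.4819 = 0.4378
  (20 − 17.8238)²/17.8238 = 0.2657
  (6 − 10.6943)²/10.6943 = 2.0606
  (24 − 22.2280)²/22.2280 = 0.1413
  (27 − 27.3575)²/27.3575 = 0.0047
  (15 − 16.4145)²/16.4145 = 0.1219
  (24 − 28.2902)²/28.2902 = 0.6506
  (33 − 34.8187)²/34.8187 = 0.0950
  (27 − 20.8912)²/20.8912 = 1.7863
χ² = 0.4378 + 0.2657 + 2.0606 + 0.1413 + 0.0047 + 0.1219 + 0.6506 + 0.0950 + 1.7863 = 5.56

5.56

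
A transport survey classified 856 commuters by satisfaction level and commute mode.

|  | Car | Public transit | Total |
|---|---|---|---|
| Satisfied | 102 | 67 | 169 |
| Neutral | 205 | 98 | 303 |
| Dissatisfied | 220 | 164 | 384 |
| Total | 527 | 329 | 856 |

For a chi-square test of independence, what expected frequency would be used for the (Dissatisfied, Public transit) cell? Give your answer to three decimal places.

Row total (Dissatisfied) = 384; column total (Public transit) = 329; grand total N = 856.
Expected count = (row total × column total) / N = 384 × 329 / 856 = 147.589.

147.589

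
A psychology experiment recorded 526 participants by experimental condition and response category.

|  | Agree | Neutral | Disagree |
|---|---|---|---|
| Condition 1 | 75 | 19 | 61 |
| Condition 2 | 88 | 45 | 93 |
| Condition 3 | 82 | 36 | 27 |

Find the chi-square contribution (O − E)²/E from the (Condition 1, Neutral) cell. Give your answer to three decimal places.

3.718

Row total (Condition 1) = 155; column total (Neutral) = 100; N = 526.
Expected count E = 155 × 100 / 526 = 29.4677.
Contribution = (O − E)²/E = (19 − 29.4677)² / 29.4677 = 3.718.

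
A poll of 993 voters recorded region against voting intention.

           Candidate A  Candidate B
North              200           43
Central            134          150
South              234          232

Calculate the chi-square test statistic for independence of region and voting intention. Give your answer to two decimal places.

Row totals: 243, 284, 466. Column totals: 568, 425. Grand total N = 993.
Expected counts (row total × column total / N):
  North, Candidate A: 243×568/993 = 138.997
  North, Candidate B: 243×425/993 = 104.003
  Central, Candidate A: 284×568/993 = 162.449
  Central, Candidate B: 284×425/993 = 121.551
  South, Candidate A: 466×568/993 = 266.554
  South, Candidate B: 466×425/993 = 199.446
Contributions (O − E)²/E:
  (200 − 138.997)²/138.997 = 26.7730
  (43 − 104.003)²/104.003 = 35.7813
  (134 − 162.449)²/162.449 = 4.9822
  (150 − 121.551)²/121.551 = 6.6585
  (234 − 266.554)²/266.554 = 3.9758
  (232 − 199.446)²/199.446 = 5.3135
χ² = 26.7730 + 35.7813 + 4.9822 + 6.6585 + 3.9758 + 5.3135 = 83.48

83.48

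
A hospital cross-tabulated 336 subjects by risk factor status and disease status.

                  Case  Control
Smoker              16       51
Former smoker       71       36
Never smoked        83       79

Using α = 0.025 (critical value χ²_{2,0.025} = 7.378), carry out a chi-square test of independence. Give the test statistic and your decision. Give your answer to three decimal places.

29.788; reject H₀

Row totals: 67, 107, 162. Column totals: 170, 166. Grand total N = 336.
Expected counts (row total × column total / N):
  Smoker, Case: 67×170/336 = 33.8988
  Smoker, Control: 67×166/336 = 33.1012
  Former smoker, Case: 107×170/336 = 54.1369
  Former smoker, Control: 107×166/336 = 52.8631
  Never smoked, Case: 162×170/336 = 81.9643
  Never smoked, Control: 162×166/336 = 80.0357
Contributions (O − E)²/E:
  (16 − 33.8988)²/33.8988 = 9.4507
  (51 − 33.1012)²/33.1012 = 9.6784
  (71 − 54.1369)²/54.1369 = 5.2527
  (36 − 52.8631)²/52.8631 = 5.3793
  (83 − 81.9643)²/81.9643 = 0.0131
  (79 − 80.0357)²/80.0357 = 0.0134
χ² = 9.4507 + 9.6784 + 5.2527 + 5.3793 + 0.0131 + 0.0134 = 29.788
df = (3−1)(2−1) = 2. Since 29.788 > 7.378, reject the null hypothesis of independence at α = 0.025.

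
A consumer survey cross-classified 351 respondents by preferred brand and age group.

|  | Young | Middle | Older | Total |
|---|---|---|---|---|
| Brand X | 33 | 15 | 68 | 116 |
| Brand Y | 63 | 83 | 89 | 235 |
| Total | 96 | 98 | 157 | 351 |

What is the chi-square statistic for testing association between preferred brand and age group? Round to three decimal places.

Grand total N = 351.
Expected counts (row total × column total / N):
  Brand X, Young: 116×96/351 = 31.7265
  Brand X, Middle: 116×98/351 = 32.3875
  Brand X, Older: 116×157/351 = 51.8860
  Brand Y, Young: 235×96/351 = 64.2735
  Brand Y, Middle: 235×98/351 = 65.6125
  Brand Y, Older: 235×157/351 = 105.1140
Contributions (O − E)²/E:
  (33 − 31.7265)²/31.7265 = 0.0511
  (15 − 32.3875)²/32.3875 = 9.3346
  (68 − 51.8860)²/51.8860 = 5.0045
  (63 − 64.2735)²/64.2735 = 0.0252
  (83 − 65.6125)²/65.6125 = 4.6077
  (89 − 105.1140)²/105.1140 = 2.4703
χ² = 0.0511 + 9.3346 + 5.0045 + 0.0252 + 4.6077 + 2.4703 = 21.493

21.493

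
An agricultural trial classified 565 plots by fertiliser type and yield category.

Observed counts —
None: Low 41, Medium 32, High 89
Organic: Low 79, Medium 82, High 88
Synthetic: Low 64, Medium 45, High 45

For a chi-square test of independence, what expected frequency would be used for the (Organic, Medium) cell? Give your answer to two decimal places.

Row total (Organic) = 249; column total (Medium) = 159; grand total N = 565.
Expected count = (row total × column total) / N = 249 × 159 / 565 = 70.07.

70.07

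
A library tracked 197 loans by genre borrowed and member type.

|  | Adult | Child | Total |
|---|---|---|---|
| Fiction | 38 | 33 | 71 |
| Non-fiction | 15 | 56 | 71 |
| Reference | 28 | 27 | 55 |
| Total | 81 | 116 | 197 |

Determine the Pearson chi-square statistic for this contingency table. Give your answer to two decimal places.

Grand total N = 197.
Expected counts (row total × column total / N):
  Fiction, Adult: 71×81/197 = 29.193
  Fiction, Child: 71×116/197 = 41.807
  Non-fiction, Adult: 71×81/197 = 29.193
  Non-fiction, Child: 71×116/197 = 41.807
  Reference, Adult: 55×81/197 = 22.614
  Reference, Child: 55×116/197 = 32.386
Contributions (O − E)²/E:
  (38 − 29.193)²/29.193 = 2.6569
  (33 − 41.807)²/41.807 = 1.8553
  (15 − 29.193)²/29.193 = 6.9003
  (56 − 41.807)²/41.807 = 4.8184
  (28 − 22.614)²/22.614 = 1.2828
  (27 − 32.386)²/32.386 = 0.8957
χ² = 2.6569 + 1.8553 + 6.9003 + 4.8184 + 1.2828 + 0.8957 = 18.41

18.41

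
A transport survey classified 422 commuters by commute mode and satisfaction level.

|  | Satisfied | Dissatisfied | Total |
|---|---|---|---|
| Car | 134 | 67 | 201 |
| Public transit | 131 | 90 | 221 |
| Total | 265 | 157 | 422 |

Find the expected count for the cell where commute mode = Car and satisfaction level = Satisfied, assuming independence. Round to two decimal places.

126.22

Row total (Car) = 201; column total (Satisfied) = 265; grand total N = 422.
Expected count = (row total × column total) / N = 201 × 265 / 422 = 126.22.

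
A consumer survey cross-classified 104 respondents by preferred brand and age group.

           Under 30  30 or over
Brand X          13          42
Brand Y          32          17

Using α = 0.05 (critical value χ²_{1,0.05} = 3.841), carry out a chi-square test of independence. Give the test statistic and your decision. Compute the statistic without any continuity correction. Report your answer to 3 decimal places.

18.330; reject H₀

Row totals: 55, 49. Column totals: 45, 59. Grand total N = 104.
Expected counts (row total × column total / N):
  Brand X, Under 30: 55×45/104 = 23.79808
  Brand X, 30 or over: 55×59/104 = 31.20192
  Brand Y, Under 30: 49×45/104 = 21.20192
  Brand Y, 30 or over: 49×59/104 = 27.79808
Contributions (O − E)²/E:
  (13 − 23.79808)²/23.79808 = 4.8995
  (42 − 31.20192)²/31.20192 = 3.7369
  (32 − 21.20192)²/21.20192 = 5.4994
  (17 − 27.79808)²/27.79808 = 4.1945
χ² = 4.8995 + 3.7369 + 5.4994 + 4.1945 = 18.330
df = (2−1)(2−1) = 1. Since 18.330 > 3.841, reject the null hypothesis of independence at α = 0.05.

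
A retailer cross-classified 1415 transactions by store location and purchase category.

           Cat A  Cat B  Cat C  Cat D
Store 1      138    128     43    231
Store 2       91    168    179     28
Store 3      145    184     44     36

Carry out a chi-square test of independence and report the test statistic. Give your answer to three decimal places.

Row totals: 540, 466, 409. Column totals: 374, 480, 266, 295. Grand total N = 1415.
Expected counts (row total × column total / N):
  Store 1, Cat A: 540×374/1415 = 142.72792
  Store 1, Cat B: 540×480/1415 = 183.18021
  Store 1, Cat C: 540×266/1415 = 101.51237
  Store 1, Cat D: 540×295/1415 = 112.57951
  Store 2, Cat A: 466×374/1415 = 123.16890
  Store 2, Cat B: 466×480/1415 = 158.07774
  Store 2, Cat C: 466×266/1415 = 87.60141
  Store 2, Cat D: 466×295/1415 = 97.15194
  Store 3, Cat A: 409×374/1415 = 108.10318
  Store 3, Cat B: 409×480/1415 = 138.74205
  Store 3, Cat C: 409×266/1415 = 76.88622
  Store 3, Cat D: 409×295/1415 = 85.26855
Contributions (O − E)²/E:
  (138 − 142.72792)²/142.72792 = 0.1566
  (128 − 183.18021)²/183.18021 = 16.6222
  (43 − 101.51237)²/101.51237 = 33.7269
  (231 − 112.57951)²/112.57951 = 124.5645
  (91 − 123.16890)²/123.16890 = 8.4018
  (168 − 158.07774)²/158.07774 = 0.6228
  (179 − 87.60141)²/87.60141 = 95.3604
  (28 − 97.15194)²/97.15194 = 49.2218
  (145 − 108.10318)²/108.10318 = 12.5933
  (184 − 138.74205)²/138.74205 = 14.7632
  (44 − 76.88622)²/76.88622 = 14.0663
  (36 − 85.26855)²/85.26855 = 28.4676
χ² = 0.1566 + 16.6222 + 33.7269 + 124.5645 + 8.4018 + 0.6228 + 95.3604 + 49.2218 + 12.5933 + 14.7632 + 14.0663 + 28.4676 = 398.567

398.567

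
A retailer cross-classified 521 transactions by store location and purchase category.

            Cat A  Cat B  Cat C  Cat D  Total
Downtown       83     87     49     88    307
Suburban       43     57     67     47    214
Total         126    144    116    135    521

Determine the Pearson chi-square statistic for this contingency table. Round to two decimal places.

18.17

Grand total N = 521.
Expected counts (row total × column total / N):
  Downtown, Cat A: 307×126/521 = 74.246
  Downtown, Cat B: 307×144/521 = 84.852
  Downtown, Cat C: 307×116/521 = 68.353
  Downtown, Cat D: 307×135/521 = 79.549
  Suburban, Cat A: 214×126/521 = 51.754
  Suburban, Cat B: 214×144/521 = 59.148
  Suburban, Cat C: 214×116/521 = 47.647
  Suburban, Cat D: 214×135/521 = 55.451
Contributions (O − E)²/E:
  (83 − 74.246)²/74.246 = 1.0321
  (87 − 84.852)²/84.852 = 0.0544
  (49 − 68.353)²/68.353 = 5.4795
  (88 − 79.549)²/79.549 = 0.8978
  (43 − 51.754)²/51.754 = 1.4807
  (57 − 59.148)²/59.148 = 0.0780
  (67 − 47.647)²/47.647 = 7.8607
  (47 − 55.451)²/55.451 = 1.2880
χ² = 1.0321 + 0.0544 + 5.4795 + 0.8978 + 1.4807 + 0.0780 + 7.8607 + 1.2880 = 18.17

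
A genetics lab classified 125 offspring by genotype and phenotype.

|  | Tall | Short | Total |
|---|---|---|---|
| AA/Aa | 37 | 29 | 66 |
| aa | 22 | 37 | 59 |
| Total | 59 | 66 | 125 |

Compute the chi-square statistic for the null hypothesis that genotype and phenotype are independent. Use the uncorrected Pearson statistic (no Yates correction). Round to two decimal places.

4.41

Grand total N = 125.
Expected counts (row total × column total / N):
  AA/Aa, Tall: 66×59/125 = 31.152
  AA/Aa, Short: 66×66/125 = 34.848
  aa, Tall: 59×59/125 = 27.848
  aa, Short: 59×66/125 = 31.152
Contributions (O − E)²/E:
  (37 − 31.152)²/31.152 = 1.0978
  (29 − 34.848)²/34.848 = 0.9814
  (22 − 27.848)²/27.848 = 1.2281
  (37 − 31.152)²/31.152 = 1.0978
χ² = 1.0978 + 0.9814 + 1.2281 + 1.0978 = 4.41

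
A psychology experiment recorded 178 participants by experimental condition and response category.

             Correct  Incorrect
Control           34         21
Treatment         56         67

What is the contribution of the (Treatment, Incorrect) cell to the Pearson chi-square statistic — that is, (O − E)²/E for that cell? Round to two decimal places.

Row total (Treatment) = 123; column total (Incorrect) = 88; N = 178.
Expected count E = 123 × 88 / 178 = 60.809.
Contribution = (O − E)²/E = (67 − 60.809)² / 60.809 = 0.63.

0.63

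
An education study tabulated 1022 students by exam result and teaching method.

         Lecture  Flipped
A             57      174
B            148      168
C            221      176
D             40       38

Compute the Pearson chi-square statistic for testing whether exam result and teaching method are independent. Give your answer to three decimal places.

58.203

Row totals: 231, 316, 397, 78. Column totals: 466, 556. Grand total N = 1022.
Expected counts (row total × column total / N):
  A, Lecture: 231×466/1022 = 105.3288
  A, Flipped: 231×556/1022 = 125.6712
  B, Lecture: 316×466/1022 = 144.0861
  B, Flipped: 316×556/1022 = 171.9139
  C, Lecture: 397×466/1022 = 181.0196
  C, Flipped: 397×556/1022 = 215.9804
  D, Lecture: 78×466/1022 = 35.5656
  D, Flipped: 78×556/1022 = 42.4344
Contributions (O − E)²/E:
  (57 − 105.3288)²/105.3288 = 22.1751
  (174 − 125.6712)²/125.6712 = 18.5856
  (148 − 144.0861)²/144.0861 = 0.1063
  (168 − 171.9139)²/171.9139 = 0.0891
  (221 − 181.0196)²/181.0196 = 8.8302
  (176 − 215.9804)²/215.9804 = 7.4008
  (40 − 35.5656)²/35.5656 = 0.5529
  (38 − 42.4344)²/42.4344 = 0.4634
χ² = 22.1751 + 18.5856 + 0.1063 + 0.0891 + 8.8302 + 7.4008 + 0.5529 + 0.4634 = 58.203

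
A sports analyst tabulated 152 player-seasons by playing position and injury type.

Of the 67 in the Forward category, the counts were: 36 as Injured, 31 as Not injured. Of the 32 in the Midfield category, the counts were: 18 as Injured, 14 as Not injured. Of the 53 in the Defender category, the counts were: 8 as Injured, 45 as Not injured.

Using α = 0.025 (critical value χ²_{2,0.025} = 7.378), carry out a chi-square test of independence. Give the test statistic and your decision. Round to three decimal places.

Row totals: 67, 32, 53. Column totals: 62, 90. Grand total N = 152.
Expected counts (row total × column total / N):
  Forward, Injured: 67×62/152 = 27.3289
  Forward, Not injured: 67×90/152 = 39.6711
  Midfield, Injured: 32×62/152 = 13.0526
  Midfield, Not injured: 32×90/152 = 18.9474
  Defender, Injured: 53×62/152 = 21.6184
  Defender, Not injured: 53×90/152 = 31.3816
Contributions (O − E)²/E:
  (36 − 27.3289)²/27.3289 = 2.7512
  (31 − 39.6711)²/39.6711 = 1.8953
  (18 − 13.0526)²/13.0526 = 1.8752
  (14 − 18.9474)²/18.9474 = 1.2918
  (8 − 21.6184)²/21.6184 = 8.5788
  (45 − 31.3816)²/31.3816 = 5.9099
χ² = 2.7512 + 1.8953 + 1.8752 + 1.2918 + 8.5788 + 5.9099 = 22.302
df = (3−1)(2−1) = 2. Since 22.302 > 7.378, reject the null hypothesis of independence at α = 0.025.

22.302; reject H₀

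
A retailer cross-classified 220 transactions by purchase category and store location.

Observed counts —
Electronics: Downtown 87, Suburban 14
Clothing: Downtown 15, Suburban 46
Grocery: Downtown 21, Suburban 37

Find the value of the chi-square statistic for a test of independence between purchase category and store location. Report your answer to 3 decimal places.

Row totals: 101, 61, 58. Column totals: 123, 97. Grand total N = 220.
Expected counts (row total × column total / N):
  Electronics, Downtown: 101×123/220 = 56.4682
  Electronics, Suburban: 101×97/220 = 44.5318
  Clothing, Downtown: 61×123/220 = 34.1045
  Clothing, Suburban: 61×97/220 = 26.8955
  Grocery, Downtown: 58×123/220 = 32.4273
  Grocery, Suburban: 58×97/220 = 25.5727
Contributions (O − E)²/E:
  (87 − 56.4682)²/56.4682 = 16.5082
  (14 − 44.5318)²/44.5318 = 20.9331
  (15 − 34.1045)²/34.1045 = 10.7019
  (46 − 26.8955)²/26.8955 = 13.5704
  (21 − 32.4273)²/32.4273 = 4.0270
  (37 − 25.5727)²/25.5727 = 5.1064
χ² = 16.5082 + 20.9331 + 10.7019 + 13.5704 + 4.0270 + 5.1064 = 70.847

70.847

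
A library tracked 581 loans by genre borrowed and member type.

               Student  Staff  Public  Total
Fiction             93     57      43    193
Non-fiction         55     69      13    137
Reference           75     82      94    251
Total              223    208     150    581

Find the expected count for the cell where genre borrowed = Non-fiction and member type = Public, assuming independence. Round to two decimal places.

35.37

Row total (Non-fiction) = 137; column total (Public) = 150; grand total N = 581.
Expected count = (row total × column total) / N = 137 × 150 / 581 = 35.37.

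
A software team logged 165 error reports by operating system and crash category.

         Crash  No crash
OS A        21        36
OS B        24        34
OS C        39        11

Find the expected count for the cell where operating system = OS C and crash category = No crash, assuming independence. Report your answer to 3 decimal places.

24.545

Row total (OS C) = 50; column total (No crash) = 81; grand total N = 165.
Expected count = (row total × column total) / N = 50 × 81 / 165 = 24.545.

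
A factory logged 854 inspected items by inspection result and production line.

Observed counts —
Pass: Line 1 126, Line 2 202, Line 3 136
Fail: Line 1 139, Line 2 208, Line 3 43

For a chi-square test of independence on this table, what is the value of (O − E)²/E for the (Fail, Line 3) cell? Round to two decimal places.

18.36

Row total (Fail) = 390; column total (Line 3) = 179; N = 854.
Expected count E = 390 × 179 / 854 = 81.745.
Contribution = (O − E)²/E = (43 − 81.745)² / 81.745 = 18.36.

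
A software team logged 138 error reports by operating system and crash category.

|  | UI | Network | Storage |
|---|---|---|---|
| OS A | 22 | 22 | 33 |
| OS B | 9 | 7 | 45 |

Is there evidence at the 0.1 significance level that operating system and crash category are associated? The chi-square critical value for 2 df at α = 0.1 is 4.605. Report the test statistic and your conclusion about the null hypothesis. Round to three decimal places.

Row totals: 77, 61. Column totals: 31, 29, 78. Grand total N = 138.
Expected counts (row total × column total / N):
  OS A, UI: 77×31/138 = 17.2971
  OS A, Network: 77×29/138 = 16.1812
  OS A, Storage: 77×78/138 = 43.5217
  OS B, UI: 61×31/138 = 13.7029
  OS B, Network: 61×29/138 = 12.8188
  OS B, Storage: 61×78/138 = 34.4783
Contributions (O − E)²/E:
  (22 − 17.2971)²/17.2971 = 1.2787
  (22 − 16.1812)²/16.1812 = 2.0925
  (33 − 43.5217)²/43.5217 = 2.5437
  (9 − 13.7029)²/13.7029 = 1.6141
  (7 − 12.8188)²/12.8188 = 2.6413
  (45 − 34.4783)²/34.4783 = 3.2109
χ² = 1.2787 + 2.0925 + 2.5437 + 1.6141 + 2.6413 + 3.2109 = 13.381
df = (2−1)(3−1) = 2. Since 13.381 > 4.605, reject the null hypothesis of independence at α = 0.1.

13.381; reject H₀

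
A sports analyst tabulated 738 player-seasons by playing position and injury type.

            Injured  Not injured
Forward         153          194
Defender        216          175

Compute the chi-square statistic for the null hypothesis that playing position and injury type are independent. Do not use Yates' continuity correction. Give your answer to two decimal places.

9.14

Row totals: 347, 391. Column totals: 369, 369. Grand total N = 738.
Expected counts (row total × column total / N):
  Forward, Injured: 347×369/738 = 173.500
  Forward, Not injured: 347×369/738 = 173.500
  Defender, Injured: 391×369/738 = 195.500
  Defender, Not injured: 391×369/738 = 195.500
Contributions (O − E)²/E:
  (153 − 173.500)²/173.500 = 2.4222
  (194 − 173.500)²/173.500 = 2.4222
  (216 − 195.500)²/195.500 = 2.1496
  (175 − 195.500)²/195.500 = 2.1496
χ² = 2.4222 + 2.4222 + 2.1496 + 2.1496 = 9.14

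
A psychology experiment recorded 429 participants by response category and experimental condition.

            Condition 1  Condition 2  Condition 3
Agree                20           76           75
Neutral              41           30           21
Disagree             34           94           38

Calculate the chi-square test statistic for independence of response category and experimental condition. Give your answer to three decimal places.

51.643

Row totals: 171, 92, 166. Column totals: 95, 200, 134. Grand total N = 429.
Expected counts (row total × column total / N):
  Agree, Condition 1: 171×95/429 = 37.86713
  Agree, Condition 2: 171×200/429 = 79.72028
  Agree, Condition 3: 171×134/429 = 53.41259
  Neutral, Condition 1: 92×95/429 = 20.37296
  Neutral, Condition 2: 92×200/429 = 42.89044
  Neutral, Condition 3: 92×134/429 = 28.73660
  Disagree, Condition 1: 166×95/429 = 36.75991
  Disagree, Condition 2: 166×200/429 = 77.38928
  Disagree, Condition 3: 166×134/429 = 51.85082
Contributions (O − E)²/E:
  (20 − 37.86713)²/37.86713 = 8.4304
  (76 − 79.72028)²/79.72028 = 0.1736
  (75 − 53.41259)²/53.41259 = 8.7248
  (41 − 20.37296)²/20.37296 = 20.8843
  (30 − 42.89044)²/42.89044 = 3.8741
  (21 − 28.73660)²/28.73660 = 2.0829
  (34 − 36.75991)²/36.75991 = 0.2072
  (94 − 77.38928)²/77.38928 = 3.5653
  (38 − 51.85082)²/51.85082 = 3.6999
χ² = 8.4304 + 0.1736 + 8.7248 + 20.8843 + 3.8741 + 2.0829 + 0.2072 + 3.5653 + 3.6999 = 51.643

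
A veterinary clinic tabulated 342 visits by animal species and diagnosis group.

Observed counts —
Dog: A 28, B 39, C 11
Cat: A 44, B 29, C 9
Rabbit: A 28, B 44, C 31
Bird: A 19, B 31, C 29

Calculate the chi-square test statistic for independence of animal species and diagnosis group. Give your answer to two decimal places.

Row totals: 78, 82, 103, 79. Column totals: 119, 143, 80. Grand total N = 342.
Expected counts (row total × column total / N):
  Dog, A: 78×119/342 = 27.140
  Dog, B: 78×143/342 = 32.614
  Dog, C: 78×80/342 = 18.246
  Cat, A: 82×119/342 = 28.532
  Cat, B: 82×143/342 = 34.287
  Cat, C: 82×80/342 = 19.181
  Rabbit, A: 103×119/342 = 35.839
  Rabbit, B: 103×143/342 = 43.067
  Rabbit, C: 103×80/342 = 24.094
  Bird, A: 79×119/342 = 27.488
  Bird, B: 79×143/342 = 33.032
  Bird, C: 79×80/342 = 18.480
Contributions (O − E)²/E:
  (28 − 27.140)²/27.140 = 0.0273
  (39 − 32.614)²/32.614 = 1.2504
  (11 − 18.246)²/18.246 = 2.8776
  (44 − 28.532)²/28.532 = 8.3856
  (29 − 34.287)²/34.287 = 0.8152
  (9 − 19.181)²/19.181 = 5.4039
  (28 − 35.839)²/35.839 = 1.7146
  (44 − 43.067)²/43.067 = 0.0202
  (31 − 24.094)²/24.094 = 1.9794
  (19 − 27.488)²/27.488 = 2.6210
  (31 − 33.032)²/33.032 = 0.1250
  (29 − 18.480)²/18.480 = 5.9887
χ² = 0.0273 + 1.2504 + 2.8776 + 8.3856 + 0.8152 + 5.4039 + 1.7146 + 0.0202 + 1.9794 + 2.6210 + 0.1250 + 5.9887 = 31.21

31.21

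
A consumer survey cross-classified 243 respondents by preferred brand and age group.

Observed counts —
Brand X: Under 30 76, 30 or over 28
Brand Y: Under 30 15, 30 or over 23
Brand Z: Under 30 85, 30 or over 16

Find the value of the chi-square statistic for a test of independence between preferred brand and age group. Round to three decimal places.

Row totals: 104, 38, 101. Column totals: 176, 67. Grand total N = 243.
Expected counts (row total × column total / N):
  Brand X, Under 30: 104×176/243 = 75.3251
  Brand X, 30 or over: 104×67/243 = 28.6749
  Brand Y, Under 30: 38×176/243 = 27.5226
  Brand Y, 30 or over: 38×67/243 = 10.4774
  Brand Z, Under 30: 101×176/243 = 73.1523
  Brand Z, 30 or over: 101×67/243 = 27.8477
Contributions (O − E)²/E:
  (76 − 75.3251)²/75.3251 = 0.0060
  (28 − 28.6749)²/28.6749 = 0.0159
  (15 − 27.5226)²/27.5226 = 5.6977
  (23 − 10.4774)²/10.4774 = 14.9670
  (85 − 73.1523)²/73.1523 = 1.9188
  (16 − 27.8477)²/27.8477 = 5.0406
χ² = 0.0060 + 0.0159 + 5.6977 + 14.9670 + 1.9188 + 5.0406 = 27.646

27.646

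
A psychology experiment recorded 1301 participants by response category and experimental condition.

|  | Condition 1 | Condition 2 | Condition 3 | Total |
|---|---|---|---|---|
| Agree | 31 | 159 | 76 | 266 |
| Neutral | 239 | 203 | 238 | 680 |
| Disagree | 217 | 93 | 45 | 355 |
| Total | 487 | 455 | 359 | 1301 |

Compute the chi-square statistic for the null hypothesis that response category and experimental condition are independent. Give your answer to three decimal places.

203.352

Grand total N = 1301.
Expected counts (row total × column total / N):
  Agree, Condition 1: 266×487/1301 = 99.5711
  Agree, Condition 2: 266×455/1301 = 93.0284
  Agree, Condition 3: 266×359/1301 = 73.4005
  Neutral, Condition 1: 680×487/1301 = 254.5427
  Neutral, Condition 2: 680×455/1301 = 237.8171
  Neutral, Condition 3: 680×359/1301 = 187.6403
  Disagree, Condition 1: 355×487/1301 = 132.8862
  Disagree, Condition 2: 355×455/1301 = 124.1545
  Disagree, Condition 3: 355×359/1301 = 97.9593
Contributions (O − E)²/E:
  (31 − 99.5711)²/99.5711 = 47.2225
  (159 − 93.0284)²/93.0284 = 46.7841
  (76 − 73.4005)²/73.4005 = 0.0921
  (239 − 254.5427)²/254.5427 = 0.9491
  (203 − 237.8171)²/237.8171 = 5.0973
  (238 − 187.6403)²/187.6403 = 13.5157
  (217 − 132.8862)²/132.8862 = 53.2420
  (93 − 124.1545)²/124.1545 = 7.8177
  (45 − 97.9593)²/97.9593 = 28.6312
χ² = 47.2225 + 46.7841 + 0.0921 + 0.9491 + 5.0973 + 13.5157 + 53.2420 + 7.8177 + 28.6312 = 203.352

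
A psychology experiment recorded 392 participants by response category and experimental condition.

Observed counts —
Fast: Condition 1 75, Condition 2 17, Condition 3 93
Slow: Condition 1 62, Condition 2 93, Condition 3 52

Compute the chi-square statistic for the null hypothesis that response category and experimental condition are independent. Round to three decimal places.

Row totals: 185, 207. Column totals: 137, 110, 145. Grand total N = 392.
Expected counts (row total × column total / N):
  Fast, Condition 1: 185×137/392 = 64.6556
  Fast, Condition 2: 185×110/392 = 51.9133
  Fast, Condition 3: 185×145/392 = 68.4311
  Slow, Condition 1: 207×137/392 = 72.3444
  Slow, Condition 2: 207×110/392 = 58.0867
  Slow, Condition 3: 207×145/392 = 76.5689
Contributions (O − E)²/E:
  (75 − 64.6556)²/64.6556 = 1.6550
  (17 − 51.9133)²/51.9133 = 23.4803
  (93 − 68.4311)²/68.4311 = 8.8210
  (62 − 72.3444)²/72.3444 = 1.4791
  (93 − 58.0867)²/58.0867 = 20.9848
  (52 − 76.5689)²/76.5689 = 7.8835
χ² = 1.6550 + 23.4803 + 8.8210 + 1.4791 + 20.9848 + 7.8835 = 64.304

64.304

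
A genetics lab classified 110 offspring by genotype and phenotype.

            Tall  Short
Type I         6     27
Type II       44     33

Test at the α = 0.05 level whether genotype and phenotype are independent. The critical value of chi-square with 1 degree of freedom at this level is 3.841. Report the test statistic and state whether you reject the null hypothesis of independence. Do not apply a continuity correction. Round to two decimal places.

14.14; reject H₀

Row totals: 33, 77. Column totals: 50, 60. Grand total N = 110.
Expected counts (row total × column total / N):
  Type I, Tall: 33×50/110 = 15.000
  Type I, Short: 33×60/110 = 18.000
  Type II, Tall: 77×50/110 = 35.000
  Type II, Short: 77×60/110 = 42.000
Contributions (O − E)²/E:
  (6 − 15.000)²/15.000 = 5.4000
  (27 − 18.000)²/18.000 = 4.5000
  (44 − 35.000)²/35.000 = 2.3143
  (33 − 42.000)²/42.000 = 1.9286
χ² = 5.4000 + 4.5000 + 2.3143 + 1.9286 = 14.14
df = (2−1)(2−1) = 1. Since 14.14 > 3.841, reject the null hypothesis of independence at α = 0.05.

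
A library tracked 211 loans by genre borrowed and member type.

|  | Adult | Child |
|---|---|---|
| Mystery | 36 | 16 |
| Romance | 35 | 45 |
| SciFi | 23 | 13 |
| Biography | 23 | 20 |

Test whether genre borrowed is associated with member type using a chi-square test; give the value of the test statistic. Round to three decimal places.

Row totals: 52, 80, 36, 43. Column totals: 117, 94. Grand total N = 211.
Expected counts (row total × column total / N):
  Mystery, Adult: 52×117/211 = 28.8341
  Mystery, Child: 52×94/211 = 23.1659
  Romance, Adult: 80×117/211 = 44.3602
  Romance, Child: 80×94/211 = 35.6398
  SciFi, Adult: 36×117/211 = 19.9621
  SciFi, Child: 36×94/211 = 16.0379
  Biography, Adult: 43×117/211 = 23.8436
  Biography, Child: 43×94/211 = 19.1564
Contributions (O − E)²/E:
  (36 − 28.8341)²/28.8341 = 1.7809
  (16 − 23.1659)²/23.1659 = 2.2166
  (35 − 44.3602)²/44.3602 = 1.9750
  (45 − 35.6398)²/35.6398 = 2.4583
  (23 − 19.9621)²/19.9621 = 0.4623
  (13 − 16.0379)²/16.0379 = 0.5754
  (23 − 23.8436)²/23.8436 = 0.0298
  (20 − 19.1564)²/19.1564 = 0.0372
χ² = 1.7809 + 2.2166 + 1.9750 + 2.4583 + 0.4623 + 0.5754 + 0.0298 + 0.0372 = 9.536

9.536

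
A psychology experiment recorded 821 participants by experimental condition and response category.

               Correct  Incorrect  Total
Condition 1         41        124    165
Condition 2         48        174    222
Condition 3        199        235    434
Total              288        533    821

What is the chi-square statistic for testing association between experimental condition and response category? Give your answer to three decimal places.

47.356

Grand total N = 821.
Expected counts (row total × column total / N):
  Condition 1, Correct: 165×288/821 = 57.8806
  Condition 1, Incorrect: 165×533/821 = 107.1194
  Condition 2, Correct: 222×288/821 = 77.8758
  Condition 2, Incorrect: 222×533/821 = 144.1242
  Condition 3, Correct: 434×288/821 = 152.2436
  Condition 3, Incorrect: 434×533/821 = 281.7564
Contributions (O − E)²/E:
  (41 − 57.8806)²/57.8806 = 4.9231
  (124 − 107.1194)²/107.1194 = 2.6602
  (48 − 77.8758)²/77.8758 = 11.4614
  (174 − 144.1242)²/144.1242 = 6.1930
  (199 − 152.2436)²/152.2436 = 14.3596
  (235 − 281.7564)²/281.7564 = 7.7590
χ² = 4.9231 + 2.6602 + 11.4614 + 6.1930 + 14.3596 + 7.7590 = 47.356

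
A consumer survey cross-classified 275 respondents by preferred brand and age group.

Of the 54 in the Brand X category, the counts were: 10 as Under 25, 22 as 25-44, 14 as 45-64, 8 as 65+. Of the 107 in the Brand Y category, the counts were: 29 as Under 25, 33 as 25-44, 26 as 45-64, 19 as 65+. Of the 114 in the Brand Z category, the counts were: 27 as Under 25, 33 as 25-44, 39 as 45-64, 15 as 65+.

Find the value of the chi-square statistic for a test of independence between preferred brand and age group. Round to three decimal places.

Row totals: 54, 107, 114. Column totals: 66, 88, 79, 42. Grand total N = 275.
Expected counts (row total × column total / N):
  Brand X, Under 25: 54×66/275 = 12.9600
  Brand X, 25-44: 54×88/275 = 17.2800
  Brand X, 45-64: 54×79/275 = 15.5127
  Brand X, 65+: 54×42/275 = 8.2473
  Brand Y, Under 25: 107×66/275 = 25.6800
  Brand Y, 25-44: 107×88/275 = 34.2400
  Brand Y, 45-64: 107×79/275 = 30.7382
  Brand Y, 65+: 107×42/275 = 16.3418
  Brand Z, Under 25: 114×66/275 = 27.3600
  Brand Z, 25-44: 114×88/275 = 36.4800
  Brand Z, 45-64: 114×79/275 = 32.7491
  Brand Z, 65+: 114×42/275 = 17.4109
Contributions (O − E)²/E:
  (10 − 12.9600)²/12.9600 = 0.6760
  (22 − 17.2800)²/17.2800 = 1.2893
  (14 − 15.5127)²/15.5127 = 0.1475
  (8 − 8.2473)²/8.2473 = 0.0074
  (29 − 25.6800)²/25.6800 = 0.4292
  (33 − 34.2400)²/34.2400 = 0.0449
  (26 − 30.7382)²/30.7382 = 0.7304
  (19 − 16.3418)²/16.3418 = 0.4324
  (27 − 27.3600)²/27.3600 = 0.0047
  (33 − 36.4800)²/36.4800 = 0.3320
  (39 − 32.7491)²/32.7491 = 1.1931
  (15 − 17.4109)²/17.4109 = 0.3338
χ² = 0.6760 + 1.2893 + 0.1475 + 0.0074 + 0.4292 + 0.0449 + 0.7304 + 0.4324 + 0.0047 + 0.3320 + 1.1931 + 0.3338 = 5.621

5.621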